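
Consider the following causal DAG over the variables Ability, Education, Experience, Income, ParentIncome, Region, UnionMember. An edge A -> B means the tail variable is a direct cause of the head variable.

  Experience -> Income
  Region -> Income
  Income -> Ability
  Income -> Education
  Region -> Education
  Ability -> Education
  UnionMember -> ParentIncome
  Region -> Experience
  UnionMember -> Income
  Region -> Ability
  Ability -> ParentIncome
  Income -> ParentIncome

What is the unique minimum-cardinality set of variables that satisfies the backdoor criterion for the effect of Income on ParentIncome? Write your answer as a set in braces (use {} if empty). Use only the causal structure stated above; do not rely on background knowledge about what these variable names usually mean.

Variables eligible for adjustment (non-descendants of Income, excluding Income and ParentIncome): {Experience, Region, UnionMember}.
Backdoor paths from Income to ParentIncome:
  P1: Income <- Region -> Ability -> ParentIncome
  P2: Income <- Region -> Education <- Ability -> ParentIncome
  P3: Income <- Experience <- Region -> Ability -> ParentIncome
  P4: Income <- Experience <- Region -> Education <- Ability -> ParentIncome
  P5: Income <- UnionMember -> ParentIncome
The empty set is not sufficient: P1 (Income <- Region -> Ability -> ParentIncome) has no collider blocking it and no conditioned non-collider, so it is open.
Try {Region, UnionMember}:
  P1: blocked at fork node Region ∈ conditioning set.
  P2: blocked at fork node Region ∈ conditioning set.
  P3: blocked at fork node Region ∈ conditioning set.
  P4: blocked at fork node Region ∈ conditioning set.
  P5: blocked at fork node UnionMember ∈ conditioning set.
{Region, UnionMember} contains no descendant of Income and blocks every backdoor path.
Every element of {Region, UnionMember} is needed (dropping Region leaves P1 open; dropping UnionMember leaves P5 open), so no proper subset is valid.
Among all size-2 subsets of the eligible variables, only {Region, UnionMember} blocks every backdoor path, so it is the unique smallest valid adjustment set.

{Region, UnionMember}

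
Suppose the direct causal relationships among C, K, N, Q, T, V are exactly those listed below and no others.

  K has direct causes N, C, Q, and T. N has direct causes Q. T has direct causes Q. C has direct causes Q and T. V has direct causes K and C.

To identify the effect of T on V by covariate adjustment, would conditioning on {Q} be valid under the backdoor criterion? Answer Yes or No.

Yes

Backdoor paths from T to V (paths whose first edge points into T):
  P1: T <- Q -> N -> K <- C -> V
  P2: T <- Q -> N -> K -> V
  P3: T <- Q -> C -> K -> V
  P4: T <- Q -> C -> V
  P5: T <- Q -> K <- C -> V
  P6: T <- Q -> K -> V
Condition 1 (no descendant of T in the set): holds — descendants of T are {C, K, V}; none are in {Q}.
Condition 2 (every backdoor path blocked by {Q}):
  P1: blocked at fork node Q ∈ conditioning set.
  P2: blocked at fork node Q ∈ conditioning set.
  P3: blocked at fork node Q ∈ conditioning set.
  P4: blocked at fork node Q ∈ conditioning set.
  P5: blocked at fork node Q ∈ conditioning set.
  P6: blocked at fork node Q ∈ conditioning set.
{Q} satisfies the backdoor criterion.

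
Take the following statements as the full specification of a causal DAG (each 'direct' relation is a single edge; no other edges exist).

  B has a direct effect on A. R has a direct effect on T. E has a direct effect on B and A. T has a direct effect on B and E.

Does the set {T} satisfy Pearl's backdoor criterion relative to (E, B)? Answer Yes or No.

Backdoor paths from E to B (paths whose first edge points into E):
  P1: E <- T -> B
Condition 1 (no descendant of E in the set): holds — descendants of E are {A, B}; none are in {T}.
Condition 2 (every backdoor path blocked by {T}):
  P1: blocked at fork node T ∈ conditioning set.
{T} satisfies the backdoor criterion.

Yes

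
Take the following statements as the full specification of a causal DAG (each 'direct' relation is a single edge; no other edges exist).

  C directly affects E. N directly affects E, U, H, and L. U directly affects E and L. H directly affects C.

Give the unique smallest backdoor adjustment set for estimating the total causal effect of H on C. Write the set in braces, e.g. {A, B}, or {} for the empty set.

{}

Variables eligible for adjustment (non-descendants of H, excluding H and C): {L, N, U}.
Backdoor paths from H to C:
  P1: H <- N -> U -> E <- C
  P2: H <- N -> L <- U -> E <- C
  P3: H <- N -> E <- C
Each backdoor path contains an unconditioned collider, so every path is already blocked with the empty conditioning set:
  P1: blocked at collider E (neither it nor any descendant is in the conditioning set).
  P2: blocked at collider L (neither it nor any descendant is in the conditioning set).
  P3: blocked at collider E (neither it nor any descendant is in the conditioning set).
The empty set is therefore the unique smallest valid set.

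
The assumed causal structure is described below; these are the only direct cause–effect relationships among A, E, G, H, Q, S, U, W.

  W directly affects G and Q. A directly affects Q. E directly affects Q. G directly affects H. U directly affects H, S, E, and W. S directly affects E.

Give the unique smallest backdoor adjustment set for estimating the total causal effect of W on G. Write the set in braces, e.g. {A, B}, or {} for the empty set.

Variables eligible for adjustment (non-descendants of W, excluding W and G): {A, E, S, U}.
Backdoor paths from W to G:
  P1: W <- U -> H <- G
Each backdoor path contains an unconditioned collider, so every path is already blocked with the empty conditioning set:
  P1: blocked at collider H (neither it nor any descendant is in the conditioning set).
The empty set is therefore the unique smallest valid set.

{}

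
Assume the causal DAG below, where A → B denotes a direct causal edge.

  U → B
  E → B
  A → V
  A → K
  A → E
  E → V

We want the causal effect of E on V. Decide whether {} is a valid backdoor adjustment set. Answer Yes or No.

Backdoor paths from E to V (paths whose first edge points into E):
  P1: E <- A -> V
Condition 1 (no descendant of E in the set): holds — descendants of E are {B, V}; none are in {}.
Condition 2 (every backdoor path blocked by {}):
  P1: open — no interior node is in the conditioning set.
{} does not satisfy the backdoor criterion.

No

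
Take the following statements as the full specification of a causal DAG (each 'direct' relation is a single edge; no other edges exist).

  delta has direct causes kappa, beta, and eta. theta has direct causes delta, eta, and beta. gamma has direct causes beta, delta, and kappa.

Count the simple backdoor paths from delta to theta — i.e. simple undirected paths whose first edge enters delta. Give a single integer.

3

A backdoor path from delta to theta is any simple undirected path whose first edge points into delta (i.e. leaves delta via a parent).
Parents of delta: {beta, eta, kappa}.
Enumerating:
  P1: delta <- kappa -> gamma <- beta -> theta
  P2: delta <- eta -> theta
  P3: delta <- beta -> theta
That exhausts the simple backdoor paths. Count: 3.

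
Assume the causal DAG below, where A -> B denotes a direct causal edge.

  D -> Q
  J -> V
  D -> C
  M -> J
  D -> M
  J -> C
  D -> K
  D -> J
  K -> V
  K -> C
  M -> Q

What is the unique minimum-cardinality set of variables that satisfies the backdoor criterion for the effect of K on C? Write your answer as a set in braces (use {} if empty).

Variables eligible for adjustment (non-descendants of K, excluding K and C): {D, J, M, Q}.
Backdoor paths from K to C:
  P1: K <- D -> M -> J -> C
  P2: K <- D -> J -> C
  P3: K <- D -> C
  P4: K <- D -> Q <- M -> J -> C
The empty set is not sufficient: P1 (K <- D -> M -> J -> C) has no collider blocking it and no conditioned non-collider, so it is open.
Try {D}:
  P1: blocked at fork node D ∈ conditioning set.
  P2: blocked at fork node D ∈ conditioning set.
  P3: blocked at fork node D ∈ conditioning set.
  P4: blocked at fork node D ∈ conditioning set.
{D} contains no descendant of K and blocks every backdoor path.
No other singleton works — e.g. {M} leaves P2 open — so {D} is the unique smallest valid adjustment set.

{D}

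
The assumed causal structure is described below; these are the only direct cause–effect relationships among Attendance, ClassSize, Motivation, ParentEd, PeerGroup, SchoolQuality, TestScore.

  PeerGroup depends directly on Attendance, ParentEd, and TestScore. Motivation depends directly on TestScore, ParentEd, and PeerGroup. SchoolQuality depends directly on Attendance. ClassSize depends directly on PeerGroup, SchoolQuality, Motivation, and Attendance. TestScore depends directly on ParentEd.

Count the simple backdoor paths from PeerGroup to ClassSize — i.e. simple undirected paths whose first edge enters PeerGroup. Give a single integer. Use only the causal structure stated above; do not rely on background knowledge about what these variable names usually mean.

6

A backdoor path from PeerGroup to ClassSize is any simple undirected path whose first edge points into PeerGroup (i.e. leaves PeerGroup via a parent).
Parents of PeerGroup: {Attendance, ParentEd, TestScore}.
Enumerating:
  P1: PeerGroup <- ParentEd -> TestScore -> Motivation -> ClassSize
  P2: PeerGroup <- ParentEd -> Motivation -> ClassSize
  P3: PeerGroup <- TestScore <- ParentEd -> Motivation -> ClassSize
  P4: PeerGroup <- TestScore -> Motivation -> ClassSize
  P5: PeerGroup <- Attendance -> SchoolQuality -> ClassSize
  P6: PeerGroup <- Attendance -> ClassSize
That exhausts the simple backdoor paths. Count: 6.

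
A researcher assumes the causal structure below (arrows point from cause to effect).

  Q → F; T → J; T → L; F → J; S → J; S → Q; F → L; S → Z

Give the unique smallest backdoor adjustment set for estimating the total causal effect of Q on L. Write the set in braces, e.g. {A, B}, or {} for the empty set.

{}

Variables eligible for adjustment (non-descendants of Q, excluding Q and L): {S, T, Z}.
Backdoor paths from Q to L:
  P1: Q <- S -> J <- T -> L
  P2: Q <- S -> J <- F -> L
Each backdoor path contains an unconditioned collider, so every path is already blocked with the empty conditioning set:
  P1: blocked at collider J (neither it nor any descendant is in the conditioning set).
  P2: blocked at collider J (neither it nor any descendant is in the conditioning set).
The empty set is therefore the unique smallest valid set.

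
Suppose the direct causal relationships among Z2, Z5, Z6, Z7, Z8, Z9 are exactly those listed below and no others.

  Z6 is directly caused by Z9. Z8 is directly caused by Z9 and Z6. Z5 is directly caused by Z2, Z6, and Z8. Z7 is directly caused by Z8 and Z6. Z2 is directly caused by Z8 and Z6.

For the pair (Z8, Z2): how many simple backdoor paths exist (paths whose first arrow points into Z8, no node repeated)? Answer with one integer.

4

A backdoor path from Z8 to Z2 is any simple undirected path whose first edge points into Z8 (i.e. leaves Z8 via a parent).
Parents of Z8: {Z6, Z9}.
Enumerating:
  P1: Z8 <- Z9 -> Z6 -> Z2
  P2: Z8 <- Z9 -> Z6 -> Z5 <- Z2
  P3: Z8 <- Z6 -> Z2
  P4: Z8 <- Z6 -> Z5 <- Z2
That exhausts the simple backdoor paths. Count: 4.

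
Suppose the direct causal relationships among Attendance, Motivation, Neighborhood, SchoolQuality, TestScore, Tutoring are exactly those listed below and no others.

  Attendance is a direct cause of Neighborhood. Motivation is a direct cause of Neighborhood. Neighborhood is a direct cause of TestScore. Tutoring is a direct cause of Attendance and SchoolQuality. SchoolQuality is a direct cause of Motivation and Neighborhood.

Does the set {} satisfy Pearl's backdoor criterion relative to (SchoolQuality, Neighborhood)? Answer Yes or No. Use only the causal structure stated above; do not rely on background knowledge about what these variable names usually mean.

Backdoor paths from SchoolQuality to Neighborhood (paths whose first edge points into SchoolQuality):
  P1: SchoolQuality <- Tutoring -> Attendance -> Neighborhood
Condition 1 (no descendant of SchoolQuality in the set): holds — descendants of SchoolQuality are {Motivation, Neighborhood, TestScore}; none are in {}.
Condition 2 (every backdoor path blocked by {}):
  P1: open — no interior node is in the conditioning set.
{} does not satisfy the backdoor criterion.

No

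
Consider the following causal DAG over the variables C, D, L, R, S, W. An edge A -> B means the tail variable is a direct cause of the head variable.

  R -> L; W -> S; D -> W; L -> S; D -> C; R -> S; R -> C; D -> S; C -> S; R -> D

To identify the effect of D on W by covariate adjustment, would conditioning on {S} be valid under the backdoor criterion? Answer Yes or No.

No

Backdoor paths from D to W (paths whose first edge points into D):
  P1: D <- R -> L -> S <- W
  P2: D <- R -> C -> S <- W
  P3: D <- R -> S <- W
Condition 1 (no descendant of D in the set): FAILS — S is a descendant of D.
Condition 2 (every backdoor path blocked by {S}):
  P1: open — collider(s) S are conditioned on (or have a conditioned descendant) and no non-collider on the path is in the set.
  P2: open — collider(s) S are conditioned on (or have a conditioned descendant) and no non-collider on the path is in the set.
  P3: open — collider(s) S are conditioned on (or have a conditioned descendant) and no non-collider on the path is in the set.
{S} does not satisfy the backdoor criterion.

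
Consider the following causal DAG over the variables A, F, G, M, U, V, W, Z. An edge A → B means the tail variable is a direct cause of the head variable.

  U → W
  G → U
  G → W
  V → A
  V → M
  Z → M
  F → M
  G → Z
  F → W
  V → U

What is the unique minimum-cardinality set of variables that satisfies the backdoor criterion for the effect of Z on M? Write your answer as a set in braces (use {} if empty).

Variables eligible for adjustment (non-descendants of Z, excluding Z and M): {A, F, G, U, V, W}.
Backdoor paths from Z to M:
  P1: Z <- G -> U <- V -> M
  P2: Z <- G -> U -> W <- F -> M
  P3: Z <- G -> W <- U <- V -> M
  P4: Z <- G -> W <- F -> M
Each backdoor path contains an unconditioned collider, so every path is already blocked with the empty conditioning set:
  P1: blocked at collider U (neither it nor any descendant is in the conditioning set).
  P2: blocked at collider W (neither it nor any descendant is in the conditioning set).
  P3: blocked at collider W (neither it nor any descendant is in the conditioning set).
  P4: blocked at collider W (neither it nor any descendant is in the conditioning set).
The empty set is therefore the unique smallest valid set.

{}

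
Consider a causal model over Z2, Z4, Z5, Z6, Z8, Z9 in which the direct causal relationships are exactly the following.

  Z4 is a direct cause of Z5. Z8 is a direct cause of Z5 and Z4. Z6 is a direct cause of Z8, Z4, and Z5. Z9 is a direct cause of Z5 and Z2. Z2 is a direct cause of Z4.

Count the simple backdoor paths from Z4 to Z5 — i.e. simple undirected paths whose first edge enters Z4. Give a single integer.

5

A backdoor path from Z4 to Z5 is any simple undirected path whose first edge points into Z4 (i.e. leaves Z4 via a parent).
Parents of Z4: {Z2, Z6, Z8}.
Enumerating:
  P1: Z4 <- Z6 -> Z8 -> Z5
  P2: Z4 <- Z6 -> Z5
  P3: Z4 <- Z2 <- Z9 -> Z5
  P4: Z4 <- Z8 <- Z6 -> Z5
  P5: Z4 <- Z8 -> Z5
That exhausts the simple backdoor paths. Count: 5.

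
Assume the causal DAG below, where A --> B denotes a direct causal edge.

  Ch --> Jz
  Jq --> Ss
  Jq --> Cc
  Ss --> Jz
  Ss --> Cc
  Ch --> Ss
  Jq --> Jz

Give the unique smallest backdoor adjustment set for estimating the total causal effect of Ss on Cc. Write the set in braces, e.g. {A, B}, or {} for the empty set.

{Jq}

Variables eligible for adjustment (non-descendants of Ss, excluding Ss and Cc): {Ch, Jq}.
Backdoor paths from Ss to Cc:
  P1: Ss <- Ch -> Jz <- Jq -> Cc
  P2: Ss <- Jq -> Cc
The empty set is not sufficient: P2 (Ss <- Jq -> Cc) has no collider blocking it and no conditioned non-collider, so it is open.
Try {Jq}:
  P1: blocked at collider Jz (neither it nor any descendant is in the conditioning set).
  P2: blocked at fork node Jq ∈ conditioning set.
{Jq} contains no descendant of Ss and blocks every backdoor path.
No other singleton works — e.g. {Ch} leaves P2 open — so {Jq} is the unique smallest valid adjustment set.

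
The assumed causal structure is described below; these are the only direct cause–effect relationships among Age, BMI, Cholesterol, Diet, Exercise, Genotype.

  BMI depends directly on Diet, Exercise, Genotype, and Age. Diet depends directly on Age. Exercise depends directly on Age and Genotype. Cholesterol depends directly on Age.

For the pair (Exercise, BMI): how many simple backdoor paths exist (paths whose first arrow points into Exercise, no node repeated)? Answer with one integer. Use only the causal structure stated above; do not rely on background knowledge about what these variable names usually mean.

3

A backdoor path from Exercise to BMI is any simple undirected path whose first edge points into Exercise (i.e. leaves Exercise via a parent).
Parents of Exercise: {Age, Genotype}.
Enumerating:
  P1: Exercise <- Genotype -> BMI
  P2: Exercise <- Age -> Diet -> BMI
  P3: Exercise <- Age -> BMI
That exhausts the simple backdoor paths. Count: 3.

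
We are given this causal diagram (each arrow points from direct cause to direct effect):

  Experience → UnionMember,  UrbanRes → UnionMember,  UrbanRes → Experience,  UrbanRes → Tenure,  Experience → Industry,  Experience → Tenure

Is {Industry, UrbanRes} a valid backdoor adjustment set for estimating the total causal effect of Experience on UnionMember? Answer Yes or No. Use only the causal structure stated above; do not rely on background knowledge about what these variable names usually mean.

No

Backdoor paths from Experience to UnionMember (paths whose first edge points into Experience):
  P1: Experience <- UrbanRes -> UnionMember
Condition 1 (no descendant of Experience in the set): FAILS — Industry is a descendant of Experience.
Condition 2 (every backdoor path blocked by {Industry, UrbanRes}):
  P1: blocked at fork node UrbanRes ∈ conditioning set.
{Industry, UrbanRes} does not satisfy the backdoor criterion.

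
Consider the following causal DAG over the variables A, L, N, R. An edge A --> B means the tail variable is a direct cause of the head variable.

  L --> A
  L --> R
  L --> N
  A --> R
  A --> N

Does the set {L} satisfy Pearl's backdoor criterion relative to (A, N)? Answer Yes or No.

Backdoor paths from A to N (paths whose first edge points into A):
  P1: A <- L -> N
Condition 1 (no descendant of A in the set): holds — descendants of A are {N, R}; none are in {L}.
Condition 2 (every backdoor path blocked by {L}):
  P1: blocked at fork node L ∈ conditioning set.
{L} satisfies the backdoor criterion.

Yes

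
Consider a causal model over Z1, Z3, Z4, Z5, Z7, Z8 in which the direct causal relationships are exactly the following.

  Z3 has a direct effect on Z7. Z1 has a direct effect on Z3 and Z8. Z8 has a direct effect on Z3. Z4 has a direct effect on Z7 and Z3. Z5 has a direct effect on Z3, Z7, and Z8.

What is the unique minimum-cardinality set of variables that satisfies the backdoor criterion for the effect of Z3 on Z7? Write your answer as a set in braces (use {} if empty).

Variables eligible for adjustment (non-descendants of Z3, excluding Z3 and Z7): {Z1, Z4, Z5, Z8}.
Backdoor paths from Z3 to Z7:
  P1: Z3 <- Z5 -> Z7
  P2: Z3 <- Z4 -> Z7
  P3: Z3 <- Z1 -> Z8 <- Z5 -> Z7
  P4: Z3 <- Z8 <- Z5 -> Z7
The empty set is not sufficient: P1 (Z3 <- Z5 -> Z7) has no collider blocking it and no conditioned non-collider, so it is open.
Try {Z4, Z5}:
  P1: blocked at fork node Z5 ∈ conditioning set.
  P2: blocked at fork node Z4 ∈ conditioning set.
  P3: blocked at collider Z8 (neither it nor any descendant is in the conditioning set).
  P4: blocked at fork node Z5 ∈ conditioning set.
{Z4, Z5} contains no descendant of Z3 and blocks every backdoor path.
Every element of {Z4, Z5} is needed (dropping Z4 leaves P2 open; dropping Z5 leaves P1 open), so no proper subset is valid.
Among all size-2 subsets of the eligible variables, only {Z4, Z5} blocks every backdoor path, so it is the unique smallest valid adjustment set.

{Z4, Z5}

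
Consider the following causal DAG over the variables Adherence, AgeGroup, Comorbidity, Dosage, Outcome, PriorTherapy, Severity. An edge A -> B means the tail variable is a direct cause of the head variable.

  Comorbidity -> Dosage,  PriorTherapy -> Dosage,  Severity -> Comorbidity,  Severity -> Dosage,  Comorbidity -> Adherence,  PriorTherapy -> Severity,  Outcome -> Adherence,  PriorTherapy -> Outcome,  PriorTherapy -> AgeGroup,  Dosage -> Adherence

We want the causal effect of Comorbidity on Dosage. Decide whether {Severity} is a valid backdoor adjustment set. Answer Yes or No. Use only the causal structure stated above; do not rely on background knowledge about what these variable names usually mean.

Backdoor paths from Comorbidity to Dosage (paths whose first edge points into Comorbidity):
  P1: Comorbidity <- Severity <- PriorTherapy -> Outcome -> Adherence <- Dosage
  P2: Comorbidity <- Severity <- PriorTherapy -> Dosage
  P3: Comorbidity <- Severity -> Dosage
Condition 1 (no descendant of Comorbidity in the set): holds — descendants of Comorbidity are {Adherence, Dosage}; none are in {Severity}.
Condition 2 (every backdoor path blocked by {Severity}):
  P1: blocked at chain node Severity ∈ conditioning set.
  P2: blocked at chain node Severity ∈ conditioning set.
  P3: blocked at fork node Severity ∈ conditioning set.
{Severity} satisfies the backdoor criterion.

Yes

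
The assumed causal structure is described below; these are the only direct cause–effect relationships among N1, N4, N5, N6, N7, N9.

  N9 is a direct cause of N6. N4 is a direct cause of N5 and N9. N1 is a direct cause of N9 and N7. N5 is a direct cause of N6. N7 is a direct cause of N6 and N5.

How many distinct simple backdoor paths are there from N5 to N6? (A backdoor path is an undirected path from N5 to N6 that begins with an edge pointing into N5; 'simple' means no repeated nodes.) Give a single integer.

4

A backdoor path from N5 to N6 is any simple undirected path whose first edge points into N5 (i.e. leaves N5 via a parent).
Parents of N5: {N4, N7}.
Enumerating:
  P1: N5 <- N4 -> N9 <- N1 -> N7 -> N6
  P2: N5 <- N4 -> N9 -> N6
  P3: N5 <- N7 <- N1 -> N9 -> N6
  P4: N5 <- N7 -> N6
That exhausts the simple backdoor paths. Count: 4.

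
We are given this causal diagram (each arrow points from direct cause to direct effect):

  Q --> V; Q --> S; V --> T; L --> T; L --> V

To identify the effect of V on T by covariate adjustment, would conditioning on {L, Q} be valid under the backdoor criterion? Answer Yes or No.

Backdoor paths from V to T (paths whose first edge points into V):
  P1: V <- L -> T
Condition 1 (no descendant of V in the set): holds — descendants of V are {T}; none are in {L, Q}.
Condition 2 (every backdoor path blocked by {L, Q}):
  P1: blocked at fork node L ∈ conditioning set.
{L, Q} satisfies the backdoor criterion.

Yes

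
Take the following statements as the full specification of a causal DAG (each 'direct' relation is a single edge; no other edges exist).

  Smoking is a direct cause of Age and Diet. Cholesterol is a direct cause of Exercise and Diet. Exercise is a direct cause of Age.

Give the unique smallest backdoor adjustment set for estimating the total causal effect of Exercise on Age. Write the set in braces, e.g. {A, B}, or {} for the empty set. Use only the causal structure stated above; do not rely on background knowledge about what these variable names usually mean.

Variables eligible for adjustment (non-descendants of Exercise, excluding Exercise and Age): {Cholesterol, Diet, Smoking}.
Backdoor paths from Exercise to Age:
  P1: Exercise <- Cholesterol -> Diet <- Smoking -> Age
Each backdoor path contains an unconditioned collider, so every path is already blocked with the empty conditioning set:
  P1: blocked at collider Diet (neither it nor any descendant is in the conditioning set).
The empty set is therefore the unique smallest valid set.

{}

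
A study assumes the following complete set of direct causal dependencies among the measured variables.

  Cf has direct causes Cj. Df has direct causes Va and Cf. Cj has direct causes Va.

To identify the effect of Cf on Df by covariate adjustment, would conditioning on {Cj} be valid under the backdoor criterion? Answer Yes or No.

Yes

Backdoor paths from Cf to Df (paths whose first edge points into Cf):
  P1: Cf <- Cj <- Va -> Df
Condition 1 (no descendant of Cf in the set): holds — descendants of Cf are {Df}; none are in {Cj}.
Condition 2 (every backdoor path blocked by {Cj}):
  P1: blocked at chain node Cj ∈ conditioning set.
{Cj} satisfies the backdoor criterion.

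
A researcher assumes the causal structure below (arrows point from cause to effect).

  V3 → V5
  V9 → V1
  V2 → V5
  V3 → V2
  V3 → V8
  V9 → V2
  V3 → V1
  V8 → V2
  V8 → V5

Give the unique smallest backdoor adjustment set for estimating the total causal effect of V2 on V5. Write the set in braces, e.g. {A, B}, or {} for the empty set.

{V3, V8}

Variables eligible for adjustment (non-descendants of V2, excluding V2 and V5): {V1, V3, V8, V9}.
Backdoor paths from V2 to V5:
  P1: V2 <- V3 -> V8 -> V5
  P2: V2 <- V3 -> V5
  P3: V2 <- V9 -> V1 <- V3 -> V8 -> V5
  P4: V2 <- V9 -> V1 <- V3 -> V5
  P5: V2 <- V8 <- V3 -> V5
  P6: V2 <- V8 -> V5
The empty set is not sufficient: P1 (V2 <- V3 -> V8 -> V5) has no collider blocking it and no conditioned non-collider, so it is open.
Try {V3, V8}:
  P1: blocked at fork node V3 ∈ conditioning set.
  P2: blocked at fork node V3 ∈ conditioning set.
  P3: blocked at collider V1 (neither it nor any descendant is in the conditioning set).
  P4: blocked at collider V1 (neither it nor any descendant is in the conditioning set).
  P5: blocked at chain node V8 ∈ conditioning set.
  P6: blocked at fork node V8 ∈ conditioning set.
{V3, V8} contains no descendant of V2 and blocks every backdoor path.
Every element of {V3, V8} is needed (dropping V3 leaves P2 open; dropping V8 leaves P6 open), so no proper subset is valid.
Among all size-2 subsets of the eligible variables, only {V3, V8} blocks every backdoor path, so it is the unique smallest valid adjustment set.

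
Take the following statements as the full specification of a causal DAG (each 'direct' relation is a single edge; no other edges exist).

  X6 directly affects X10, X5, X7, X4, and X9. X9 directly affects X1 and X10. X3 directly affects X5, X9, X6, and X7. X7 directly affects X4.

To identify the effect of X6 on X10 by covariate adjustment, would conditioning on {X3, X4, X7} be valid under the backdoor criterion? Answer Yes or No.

Backdoor paths from X6 to X10 (paths whose first edge points into X6):
  P1: X6 <- X3 -> X9 -> X10
Condition 1 (no descendant of X6 in the set): FAILS — X4 and X7 are descendants of X6.
Condition 2 (every backdoor path blocked by {X3, X4, X7}):
  P1: blocked at fork node X3 ∈ conditioning set.
{X3, X4, X7} does not satisfy the backdoor criterion.

No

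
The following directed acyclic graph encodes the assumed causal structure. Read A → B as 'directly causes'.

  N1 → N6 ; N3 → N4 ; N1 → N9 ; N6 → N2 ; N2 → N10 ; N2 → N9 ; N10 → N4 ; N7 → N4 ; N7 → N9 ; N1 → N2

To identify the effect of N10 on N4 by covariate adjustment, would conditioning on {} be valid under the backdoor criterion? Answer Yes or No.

Yes

Backdoor paths from N10 to N4 (paths whose first edge points into N10):
  P1: N10 <- N2 <- N1 -> N9 <- N7 -> N4
  P2: N10 <- N2 <- N6 <- N1 -> N9 <- N7 -> N4
  P3: N10 <- N2 -> N9 <- N7 -> N4
Condition 1 (no descendant of N10 in the set): holds — descendants of N10 are {N4}; none are in {}.
Condition 2 (every backdoor path blocked by {}):
  P1: blocked at collider N9 (neither it nor any descendant is in the conditioning set).
  P2: blocked at collider N9 (neither it nor any descendant is in the conditioning set).
  P3: blocked at collider N9 (neither it nor any descendant is in the conditioning set).
{} satisfies the backdoor criterion.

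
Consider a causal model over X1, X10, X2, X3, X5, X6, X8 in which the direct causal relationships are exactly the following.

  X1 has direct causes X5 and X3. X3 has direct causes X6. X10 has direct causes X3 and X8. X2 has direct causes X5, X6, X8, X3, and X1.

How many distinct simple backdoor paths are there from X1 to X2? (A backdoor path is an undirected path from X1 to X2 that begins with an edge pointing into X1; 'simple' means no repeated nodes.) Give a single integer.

4

A backdoor path from X1 to X2 is any simple undirected path whose first edge points into X1 (i.e. leaves X1 via a parent).
Parents of X1: {X3, X5}.
Enumerating:
  P1: X1 <- X3 <- X6 -> X2
  P2: X1 <- X3 -> X10 <- X8 -> X2
  P3: X1 <- X3 -> X2
  P4: X1 <- X5 -> X2
That exhausts the simple backdoor paths. Count: 4.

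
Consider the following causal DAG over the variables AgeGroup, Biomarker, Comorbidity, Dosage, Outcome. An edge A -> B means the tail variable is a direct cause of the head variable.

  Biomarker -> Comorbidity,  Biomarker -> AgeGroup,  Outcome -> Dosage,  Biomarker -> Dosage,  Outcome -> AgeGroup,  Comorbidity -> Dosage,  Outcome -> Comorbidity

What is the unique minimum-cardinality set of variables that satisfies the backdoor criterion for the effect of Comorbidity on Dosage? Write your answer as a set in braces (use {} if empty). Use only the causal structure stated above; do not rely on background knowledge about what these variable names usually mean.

Variables eligible for adjustment (non-descendants of Comorbidity, excluding Comorbidity and Dosage): {AgeGroup, Biomarker, Outcome}.
Backdoor paths from Comorbidity to Dosage:
  P1: Comorbidity <- Biomarker -> Dosage
  P2: Comorbidity <- Biomarker -> AgeGroup <- Outcome -> Dosage
  P3: Comorbidity <- Outcome -> Dosage
  P4: Comorbidity <- Outcome -> AgeGroup <- Biomarker -> Dosage
The empty set is not sufficient: P1 (Comorbidity <- Biomarker -> Dosage) has no collider blocking it and no conditioned non-collider, so it is open.
Try {Biomarker, Outcome}:
  P1: blocked at fork node Biomarker ∈ conditioning set.
  P2: blocked at fork node Biomarker ∈ conditioning set.
  P3: blocked at fork node Outcome ∈ conditioning set.
  P4: blocked at fork node Outcome ∈ conditioning set.
{Biomarker, Outcome} contains no descendant of Comorbidity and blocks every backdoor path.
Every element of {Biomarker, Outcome} is needed (dropping Biomarker leaves P1 open; dropping Outcome leaves P3 open), so no proper subset is valid.
Among all size-2 subsets of the eligible variables, only {Biomarker, Outcome} blocks every backdoor path, so it is the unique smallest valid adjustment set.

{Biomarker, Outcome}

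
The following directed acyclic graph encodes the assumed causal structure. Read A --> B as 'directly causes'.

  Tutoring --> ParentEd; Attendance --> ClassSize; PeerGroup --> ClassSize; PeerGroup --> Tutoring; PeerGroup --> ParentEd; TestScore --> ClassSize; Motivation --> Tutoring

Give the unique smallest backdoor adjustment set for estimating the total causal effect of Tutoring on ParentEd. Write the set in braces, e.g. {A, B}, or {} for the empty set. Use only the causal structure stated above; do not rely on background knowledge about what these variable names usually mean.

Variables eligible for adjustment (non-descendants of Tutoring, excluding Tutoring and ParentEd): {Attendance, ClassSize, Motivation, PeerGroup, TestScore}.
Backdoor paths from Tutoring to ParentEd:
  P1: Tutoring <- PeerGroup -> ParentEd
The empty set is not sufficient: P1 (Tutoring <- PeerGroup -> ParentEd) has no collider blocking it and no conditioned non-collider, so it is open.
Try {PeerGroup}:
  P1: blocked at fork node PeerGroup ∈ conditioning set.
{PeerGroup} contains no descendant of Tutoring and blocks every backdoor path.
No other singleton works — e.g. {Attendance} leaves P1 open — so {PeerGroup} is the unique smallest valid adjustment set.

{PeerGroup}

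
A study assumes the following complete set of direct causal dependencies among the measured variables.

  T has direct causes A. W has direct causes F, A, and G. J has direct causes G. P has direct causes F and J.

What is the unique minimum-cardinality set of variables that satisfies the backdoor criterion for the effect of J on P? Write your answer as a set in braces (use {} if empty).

Variables eligible for adjustment (non-descendants of J, excluding J and P): {A, F, G, T, W}.
Backdoor paths from J to P:
  P1: J <- G -> W <- F -> P
Each backdoor path contains an unconditioned collider, so every path is already blocked with the empty conditioning set:
  P1: blocked at collider W (neither it nor any descendant is in the conditioning set).
The empty set is therefore the unique smallest valid set.

{}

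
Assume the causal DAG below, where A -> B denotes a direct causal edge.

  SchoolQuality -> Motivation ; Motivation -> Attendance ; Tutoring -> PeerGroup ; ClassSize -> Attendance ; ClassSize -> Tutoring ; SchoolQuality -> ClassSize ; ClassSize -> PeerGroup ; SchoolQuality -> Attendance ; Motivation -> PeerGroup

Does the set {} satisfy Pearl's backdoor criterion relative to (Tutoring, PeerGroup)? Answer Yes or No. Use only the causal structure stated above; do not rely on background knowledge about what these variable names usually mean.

Backdoor paths from Tutoring to PeerGroup (paths whose first edge points into Tutoring):
  P1: Tutoring <- ClassSize <- SchoolQuality -> Motivation -> PeerGroup
  P2: Tutoring <- ClassSize <- SchoolQuality -> Attendance <- Motivation -> PeerGroup
  P3: Tutoring <- ClassSize -> Attendance <- SchoolQuality -> Motivation -> PeerGroup
  P4: Tutoring <- ClassSize -> Attendance <- Motivation -> PeerGroup
  P5: Tutoring <- ClassSize -> PeerGroup
Condition 1 (no descendant of Tutoring in the set): holds — descendants of Tutoring are {PeerGroup}; none are in {}.
Condition 2 (every backdoor path blocked by {}):
  P1: open — no interior node is in the conditioning set.
  P2: blocked at collider Attendance (neither it nor any descendant is in the conditioning set).
  P3: blocked at collider Attendance (neither it nor any descendant is in the conditioning set).
  P4: blocked at collider Attendance (neither it nor any descendant is in the conditioning set).
  P5: open — no interior node is in the conditioning set.
{} does not satisfy the backdoor criterion.

No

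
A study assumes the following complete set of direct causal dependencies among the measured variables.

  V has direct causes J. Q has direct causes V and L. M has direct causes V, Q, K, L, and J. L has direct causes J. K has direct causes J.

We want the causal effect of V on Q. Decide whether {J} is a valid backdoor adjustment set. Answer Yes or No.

Backdoor paths from V to Q (paths whose first edge points into V):
  P1: V <- J -> K -> M <- L -> Q
  P2: V <- J -> K -> M <- Q
  P3: V <- J -> L -> Q
  P4: V <- J -> L -> M <- Q
  P5: V <- J -> M <- L -> Q
  P6: V <- J -> M <- Q
Condition 1 (no descendant of V in the set): holds — descendants of V are {M, Q}; none are in {J}.
Condition 2 (every backdoor path blocked by {J}):
  P1: blocked at fork node J ∈ conditioning set.
  P2: blocked at fork node J ∈ conditioning set.
  P3: blocked at fork node J ∈ conditioning set.
  P4: blocked at fork node J ∈ conditioning set.
  P5: blocked at fork node J ∈ conditioning set.
  P6: blocked at fork node J ∈ conditioning set.
{J} satisfies the backdoor criterion.

Yes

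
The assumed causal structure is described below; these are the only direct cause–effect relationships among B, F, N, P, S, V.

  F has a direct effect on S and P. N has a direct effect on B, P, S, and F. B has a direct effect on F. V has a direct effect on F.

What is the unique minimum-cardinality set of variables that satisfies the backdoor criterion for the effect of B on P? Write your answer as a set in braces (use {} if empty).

{N}

Variables eligible for adjustment (non-descendants of B, excluding B and P): {N, V}.
Backdoor paths from B to P:
  P1: B <- N -> F -> P
  P2: B <- N -> P
  P3: B <- N -> S <- F -> P
The empty set is not sufficient: P1 (B <- N -> F -> P) has no collider blocking it and no conditioned non-collider, so it is open.
Try {N}:
  P1: blocked at fork node N ∈ conditioning set.
  P2: blocked at fork node N ∈ conditioning set.
  P3: blocked at fork node N ∈ conditioning set.
{N} contains no descendant of B and blocks every backdoor path.
No other singleton works — e.g. {V} leaves P1 open — so {N} is the unique smallest valid adjustment set.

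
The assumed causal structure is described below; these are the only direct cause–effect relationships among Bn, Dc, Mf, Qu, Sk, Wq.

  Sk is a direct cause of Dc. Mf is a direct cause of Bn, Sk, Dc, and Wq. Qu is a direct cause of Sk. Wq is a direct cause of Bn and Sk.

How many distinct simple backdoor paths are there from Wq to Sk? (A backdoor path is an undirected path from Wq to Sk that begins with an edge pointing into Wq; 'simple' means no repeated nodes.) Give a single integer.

2

A backdoor path from Wq to Sk is any simple undirected path whose first edge points into Wq (i.e. leaves Wq via a parent).
Parents of Wq: {Mf}.
Enumerating:
  P1: Wq <- Mf -> Sk
  P2: Wq <- Mf -> Dc <- Sk
That exhausts the simple backdoor paths. Count: 2.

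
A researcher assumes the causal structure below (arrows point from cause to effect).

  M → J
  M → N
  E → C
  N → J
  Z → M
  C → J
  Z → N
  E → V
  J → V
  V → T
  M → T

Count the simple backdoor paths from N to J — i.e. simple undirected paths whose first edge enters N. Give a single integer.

A backdoor path from N to J is any simple undirected path whose first edge points into N (i.e. leaves N via a parent).
Parents of N: {M, Z}.
Enumerating:
  P1: N <- Z -> M -> J
  P2: N <- Z -> M -> T <- V <- E -> C -> J
  P3: N <- Z -> M -> T <- V <- J
  P4: N <- M -> J
  P5: N <- M -> T <- V <- E -> C -> J
  P6: N <- M -> T <- V <- J
That exhausts the simple backdoor paths. Count: 6.

6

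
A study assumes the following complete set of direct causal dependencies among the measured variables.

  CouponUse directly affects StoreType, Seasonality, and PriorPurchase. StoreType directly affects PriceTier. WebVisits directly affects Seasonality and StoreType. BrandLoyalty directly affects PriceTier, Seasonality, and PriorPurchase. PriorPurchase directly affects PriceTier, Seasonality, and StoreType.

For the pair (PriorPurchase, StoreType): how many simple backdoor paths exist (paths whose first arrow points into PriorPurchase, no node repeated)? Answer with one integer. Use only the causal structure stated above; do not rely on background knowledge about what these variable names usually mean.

A backdoor path from PriorPurchase to StoreType is any simple undirected path whose first edge points into PriorPurchase (i.e. leaves PriorPurchase via a parent).
Parents of PriorPurchase: {BrandLoyalty, CouponUse}.
Enumerating:
  P1: PriorPurchase <- BrandLoyalty -> Seasonality <- CouponUse -> StoreType
  P2: PriorPurchase <- BrandLoyalty -> Seasonality <- WebVisits -> StoreType
  P3: PriorPurchase <- BrandLoyalty -> PriceTier <- StoreType
  P4: PriorPurchase <- CouponUse -> Seasonality <- BrandLoyalty -> PriceTier <- StoreType
  P5: PriorPurchase <- CouponUse -> Seasonality <- WebVisits -> StoreType
  P6: PriorPurchase <- CouponUse -> StoreType
That exhausts the simple backdoor paths. Count: 6.

6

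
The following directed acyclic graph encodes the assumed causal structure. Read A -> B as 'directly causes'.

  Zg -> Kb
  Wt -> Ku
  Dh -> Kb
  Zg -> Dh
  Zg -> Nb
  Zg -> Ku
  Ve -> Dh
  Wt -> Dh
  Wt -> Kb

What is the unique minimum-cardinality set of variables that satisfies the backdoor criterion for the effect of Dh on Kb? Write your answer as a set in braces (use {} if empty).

Variables eligible for adjustment (non-descendants of Dh, excluding Dh and Kb): {Ku, Nb, Ve, Wt, Zg}.
Backdoor paths from Dh to Kb:
  P1: Dh <- Zg -> Ku <- Wt -> Kb
  P2: Dh <- Zg -> Kb
  P3: Dh <- Wt -> Ku <- Zg -> Kb
  P4: Dh <- Wt -> Kb
The empty set is not sufficient: P2 (Dh <- Zg -> Kb) has no collider blocking it and no conditioned non-collider, so it is open.
Try {Wt, Zg}:
  P1: blocked at fork node Zg ∈ conditioning set.
  P2: blocked at fork node Zg ∈ conditioning set.
  P3: blocked at fork node Wt ∈ conditioning set.
  P4: blocked at fork node Wt ∈ conditioning set.
{Wt, Zg} contains no descendant of Dh and blocks every backdoor path.
Every element of {Wt, Zg} is needed (dropping Wt leaves P4 open; dropping Zg leaves P2 open), so no proper subset is valid.
Among all size-2 subsets of the eligible variables, only {Wt, Zg} blocks every backdoor path, so it is the unique smallest valid adjustment set.

{Wt, Zg}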